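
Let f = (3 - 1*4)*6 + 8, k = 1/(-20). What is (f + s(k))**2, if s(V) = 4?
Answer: 36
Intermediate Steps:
k = -1/20 ≈ -0.050000
f = 2 (f = (3 - 4)*6 + 8 = -1*6 + 8 = -6 + 8 = 2)
(f + s(k))**2 = (2 + 4)**2 = 6**2 = 36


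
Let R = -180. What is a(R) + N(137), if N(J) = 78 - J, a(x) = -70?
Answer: -129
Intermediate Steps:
a(R) + N(137) = -70 + (78 - 1*137) = -70 + (78 - 137) = -70 - 59 = -129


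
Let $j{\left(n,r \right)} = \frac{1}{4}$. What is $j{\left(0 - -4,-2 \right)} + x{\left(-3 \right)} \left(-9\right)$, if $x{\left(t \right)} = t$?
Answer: $\frac{109}{4} \approx 27.25$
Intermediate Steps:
$j{\left(n,r \right)} = \frac{1}{4}$
$j{\left(0 - -4,-2 \right)} + x{\left(-3 \right)} \left(-9\right) = \frac{1}{4} - -27 = \frac{1}{4} + 27 = \frac{109}{4}$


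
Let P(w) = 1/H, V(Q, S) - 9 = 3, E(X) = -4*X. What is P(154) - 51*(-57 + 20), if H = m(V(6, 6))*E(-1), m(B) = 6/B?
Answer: 3775/2 ≈ 1887.5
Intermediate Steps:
V(Q, S) = 12 (V(Q, S) = 9 + 3 = 12)
H = 2 (H = (6/12)*(-4*(-1)) = (6*(1/12))*4 = (1/2)*4 = 2)
P(w) = 1/2
P(154) - 51*(-57 + 20) = 1/2 - 51*(-57 + 20) = 1/2 - 51*(-37) = 1/2 - 1*(-1887) = 1/2 + 1887 = 3775/2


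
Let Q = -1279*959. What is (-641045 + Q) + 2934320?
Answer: 1066714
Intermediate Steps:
Q = -1226561
(-641045 + Q) + 2934320 = (-641045 - 1226561) + 2934320 = -1867606 + 2934320 = 1066714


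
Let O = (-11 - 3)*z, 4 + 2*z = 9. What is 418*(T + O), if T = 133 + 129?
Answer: 94886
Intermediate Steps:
z = 5/2 (z = -2 + (½)*9 = -2 + 9/2 = 5/2 ≈ 2.5000)
O = -35 (O = (-11 - 3)*(5/2) = -14*5/2 = -35)
T = 262
418*(T + O) = 418*(262 - 35) = 418*227 = 94886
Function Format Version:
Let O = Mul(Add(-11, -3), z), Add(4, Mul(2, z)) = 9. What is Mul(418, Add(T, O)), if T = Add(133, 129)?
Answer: 94886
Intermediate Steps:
z = Rational(5, 2) (z = Add(-2, Mul(Rational(1, 2), 9)) = Add(-2, Rational(9, 2)) = Rational(5, 2) ≈ 2.5000)
O = -35 (O = Mul(Add(-11, -3), Rational(5, 2)) = Mul(-14, Rational(5, 2)) = -35)
T = 262
Mul(418, Add(T, O)) = Mul(418, Add(262, -35)) = Mul(418, 227) = 94886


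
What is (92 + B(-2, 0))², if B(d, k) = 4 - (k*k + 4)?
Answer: 8464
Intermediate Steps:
B(d, k) = -k² (B(d, k) = 4 - (k² + 4) = 4 - (4 + k²) = 4 + (-4 - k²) = -k²)
(92 + B(-2, 0))² = (92 - 1*0²)² = (92 - 1*0)² = (92 + 0)² = 92² = 8464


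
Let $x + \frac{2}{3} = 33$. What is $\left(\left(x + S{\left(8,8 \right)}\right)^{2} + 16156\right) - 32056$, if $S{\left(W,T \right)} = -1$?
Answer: $- \frac{134264}{9} \approx -14918.0$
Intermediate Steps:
$x = \frac{97}{3}$ ($x = - \frac{2}{3} + 33 = \frac{97}{3} \approx 32.333$)
$\left(\left(x + S{\left(8,8 \right)}\right)^{2} + 16156\right) - 32056 = \left(\left(\frac{97}{3} - 1\right)^{2} + 16156\right) - 32056 = \left(\left(\frac{94}{3}\right)^{2} + 16156\right) - 32056 = \left(\frac{8836}{9} + 16156\right) - 32056 = \frac{154240}{9} - 32056 = - \frac{134264}{9}$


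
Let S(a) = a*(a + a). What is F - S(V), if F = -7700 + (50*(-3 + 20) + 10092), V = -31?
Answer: 1320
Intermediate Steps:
S(a) = 2*a**2 (S(a) = a*(2*a) = 2*a**2)
F = 3242 (F = -7700 + (50*17 + 10092) = -7700 + (850 + 10092) = -7700 + 10942 = 3242)
F - S(V) = 3242 - 2*(-31)**2 = 3242 - 2*961 = 3242 - 1*1922 = 3242 - 1922 = 1320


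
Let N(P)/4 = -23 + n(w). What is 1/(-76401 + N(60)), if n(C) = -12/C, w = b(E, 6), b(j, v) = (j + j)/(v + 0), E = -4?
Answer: -1/76457 ≈ -1.3079e-5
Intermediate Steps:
b(j, v) = 2*j/v (b(j, v) = (2*j)/v = 2*j/v)
w = -4/3 (w = 2*(-4)/6 = 2*(-4)*(⅙) = -4/3 ≈ -1.3333)
N(P) = -56 (N(P) = 4*(-23 - 12/(-4/3)) = 4*(-23 - 12*(-¾)) = 4*(-23 + 9) = 4*(-14) = -56)
1/(-76401 + N(60)) = 1/(-76401 - 56) = 1/(-76457) = -1/76457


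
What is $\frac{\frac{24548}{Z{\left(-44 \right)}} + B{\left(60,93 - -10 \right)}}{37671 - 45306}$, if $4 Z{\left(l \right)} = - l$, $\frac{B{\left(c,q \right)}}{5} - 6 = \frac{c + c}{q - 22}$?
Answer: $- \frac{673906}{2267595} \approx -0.29719$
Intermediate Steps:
$B{\left(c,q \right)} = 30 + \frac{10 c}{-22 + q}$ ($B{\left(c,q \right)} = 30 + 5 \frac{c + c}{q - 22} = 30 + 5 \frac{2 c}{-22 + q} = 30 + \frac{10 c}{-22 + q}$)
$Z{\left(l \right)} = - \frac{l}{4}$ ($Z{\left(l \right)} = \frac{\left(-1\right) l}{4} = - \frac{l}{4}$)
$\frac{\frac{24548}{Z{\left(-44 \right)}} + B{\left(60,93 - -10 \right)}}{37671 - 45306} = \frac{\frac{24548}{\left(- \frac{1}{4}\right) \left(-44\right)} + \frac{10 \left(-66 + 60 + 3 \left(93 - -10\right)\right)}{-22 + \left(93 - -10\right)}}{37671 - 45306} = \frac{\frac{24548}{11} + \frac{10 \left(-66 + 60 + 3 \left(93 + 10\right)\right)}{-22 + \left(93 + 10\right)}}{-7635} = \left(24548 \cdot \frac{1}{11} + \frac{10 \left(-66 + 60 + 3 \cdot 103\right)}{-22 + 103}\right) \left(- \frac{1}{7635}\right) = \left(\frac{24548}{11} + \frac{10 \left(-66 + 60 + 309\right)}{81}\right) \left(- \frac{1}{7635}\right) = \left(\frac{24548}{11} + 10 \cdot \frac{1}{81} \cdot 303\right) \left(- \frac{1}{7635}\right) = \left(\frac{24548}{11} + \frac{1010}{27}\right) \left(- \frac{1}{7635}\right) = \frac{673906}{297} \left(- \frac{1}{7635}\right) = - \frac{673906}{2267595}$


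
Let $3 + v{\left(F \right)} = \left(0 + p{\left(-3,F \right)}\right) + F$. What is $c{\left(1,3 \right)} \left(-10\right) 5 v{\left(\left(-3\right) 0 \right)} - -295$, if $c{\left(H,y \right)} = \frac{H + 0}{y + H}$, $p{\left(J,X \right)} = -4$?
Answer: $\frac{765}{2} \approx 382.5$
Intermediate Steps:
$v{\left(F \right)} = -7 + F$ ($v{\left(F \right)} = -3 + \left(\left(0 - 4\right) + F\right) = -3 + \left(-4 + F\right) = -7 + F$)
$c{\left(H,y \right)} = \frac{H}{H + y}$
$c{\left(1,3 \right)} \left(-10\right) 5 v{\left(\left(-3\right) 0 \right)} - -295 = 1 \frac{1}{1 + 3} \left(-10\right) 5 \left(-7 - 0\right) - -295 = 1 \cdot \frac{1}{4} \left(- 50 \left(-7 + 0\right)\right) + 295 = 1 \cdot \frac{1}{4} \left(\left(-50\right) \left(-7\right)\right) + 295 = \frac{1}{4} \cdot 350 + 295 = \frac{175}{2} + 295 = \frac{765}{2}$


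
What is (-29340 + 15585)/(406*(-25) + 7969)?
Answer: 4585/727 ≈ 6.3067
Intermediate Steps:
(-29340 + 15585)/(406*(-25) + 7969) = -13755/(-10150 + 7969) = -13755/(-2181) = -13755*(-1/2181) = 4585/727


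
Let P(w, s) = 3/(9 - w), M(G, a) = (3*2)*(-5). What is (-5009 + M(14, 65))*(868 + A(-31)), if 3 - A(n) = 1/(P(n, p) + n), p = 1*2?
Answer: -5429356213/1237 ≈ -4.3891e+6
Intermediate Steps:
M(G, a) = -30 (M(G, a) = 6*(-5) = -30)
p = 2
A(n) = 3 - 1/(n - 3/(-9 + n)) (A(n) = 3 - 1/(-3/(-9 + n) + n) = 3 - 1/(n - 3/(-9 + n)))
(-5009 + M(14, 65))*(868 + A(-31)) = (-5009 - 30)*(868 - 31*(-28 + 3*(-31))/(-3 + (-31)² - 9*(-31))) = -5039*(868 - 31*(-28 - 93)/(-3 + 961 + 279)) = -5039*(868 - 31*(-121)/1237) = -5039*(868 - 31*1/1237*(-121)) = -5039*(868 + 3751/1237) = -5039*1077467/1237 = -5429356213/1237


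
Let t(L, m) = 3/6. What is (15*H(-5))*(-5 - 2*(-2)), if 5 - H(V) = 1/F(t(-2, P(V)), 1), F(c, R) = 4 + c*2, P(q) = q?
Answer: -72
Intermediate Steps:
t(L, m) = ½ (t(L, m) = 3*(⅙) = ½)
F(c, R) = 4 + 2*c
H(V) = 24/5 (H(V) = 5 - 1/(4 + 2*(½)) = 5 - 1/(4 + 1) = 5 - 1/5 = 5 - 1*⅕ = 5 - ⅕ = 24/5)
(15*H(-5))*(-5 - 2*(-2)) = (15*(24/5))*(-5 - 2*(-2)) = 72*(-5 + 4) = 72*(-1) = -72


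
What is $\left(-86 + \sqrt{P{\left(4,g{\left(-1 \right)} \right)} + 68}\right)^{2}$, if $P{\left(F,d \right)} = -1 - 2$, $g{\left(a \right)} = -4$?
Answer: $\left(86 - \sqrt{65}\right)^{2} \approx 6074.3$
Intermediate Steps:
$P{\left(F,d \right)} = -3$ ($P{\left(F,d \right)} = -1 - 2 = -3$)
$\left(-86 + \sqrt{P{\left(4,g{\left(-1 \right)} \right)} + 68}\right)^{2} = \left(-86 + \sqrt{-3 + 68}\right)^{2} = \left(-86 + \sqrt{65}\right)^{2}$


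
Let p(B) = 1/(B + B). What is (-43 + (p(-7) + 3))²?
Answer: 314721/196 ≈ 1605.7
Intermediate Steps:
p(B) = 1/(2*B)
(-43 + (p(-7) + 3))² = (-43 + ((½)/(-7) + 3))² = (-43 + ((½)*(-⅐) + 3))² = (-43 + (-1/14 + 3))² = (-43 + 41/14)² = (-561/14)² = 314721/196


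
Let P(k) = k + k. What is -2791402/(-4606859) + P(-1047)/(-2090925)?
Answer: 1948752996532/3210865551525 ≈ 0.60692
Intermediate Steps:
P(k) = 2*k
-2791402/(-4606859) + P(-1047)/(-2090925) = -2791402/(-4606859) + (2*(-1047))/(-2090925) = -2791402*(-1/4606859) - 2094*(-1/2090925) = 2791402/4606859 + 698/696975 = 1948752996532/3210865551525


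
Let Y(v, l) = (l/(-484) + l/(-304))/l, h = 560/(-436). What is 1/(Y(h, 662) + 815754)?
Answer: 36784/30006694939 ≈ 1.2259e-6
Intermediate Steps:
h = -140/109 (h = 560*(-1/436) = -140/109 ≈ -1.2844)
Y(v, l) = -197/36784 (Y(v, l) = (l*(-1/484) + l*(-1/304))/l = (-l/484 - l/304)/l = (-197*l/36784)/l = -197/36784)
1/(Y(h, 662) + 815754) = 1/(-197/36784 + 815754) = 1/(30006694939/36784) = 36784/30006694939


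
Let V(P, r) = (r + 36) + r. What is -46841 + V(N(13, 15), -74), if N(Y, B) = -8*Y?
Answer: -46953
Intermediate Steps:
V(P, r) = 36 + 2*r (V(P, r) = (36 + r) + r = 36 + 2*r)
-46841 + V(N(13, 15), -74) = -46841 + (36 + 2*(-74)) = -46841 + (36 - 148) = -46841 - 112 = -46953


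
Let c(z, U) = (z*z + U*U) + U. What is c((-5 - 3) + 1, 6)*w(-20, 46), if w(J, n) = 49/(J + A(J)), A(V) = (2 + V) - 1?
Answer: -343/3 ≈ -114.33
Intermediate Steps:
A(V) = 1 + V
c(z, U) = U + U**2 + z**2 (c(z, U) = (z**2 + U**2) + U = (U**2 + z**2) + U = U + U**2 + z**2)
w(J, n) = 49/(1 + 2*J) (w(J, n) = 49/(J + (1 + J)) = 49/(1 + 2*J))
c((-5 - 3) + 1, 6)*w(-20, 46) = (6 + 6**2 + ((-5 - 3) + 1)**2)*(49/(1 + 2*(-20))) = (6 + 36 + (-8 + 1)**2)*(49/(1 - 40)) = (6 + 36 + (-7)**2)*(49/(-39)) = (6 + 36 + 49)*(49*(-1/39)) = 91*(-49/39) = -343/3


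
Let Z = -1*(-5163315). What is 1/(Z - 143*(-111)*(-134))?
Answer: 1/3036333 ≈ 3.2934e-7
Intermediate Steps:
Z = 5163315
1/(Z - 143*(-111)*(-134)) = 1/(5163315 - 143*(-111)*(-134)) = 1/(5163315 + 15873*(-134)) = 1/(5163315 - 2126982) = 1/3036333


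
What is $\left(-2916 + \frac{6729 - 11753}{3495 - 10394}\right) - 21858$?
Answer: $- \frac{170910802}{6899} \approx -24773.0$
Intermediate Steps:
$\left(-2916 + \frac{6729 - 11753}{3495 - 10394}\right) - 21858 = \left(-2916 - \frac{5024}{-6899}\right) - 21858 = \left(-2916 - - \frac{5024}{6899}\right) - 21858 = \left(-2916 + \frac{5024}{6899}\right) - 21858 = - \frac{20112460}{6899} - 21858 = - \frac{170910802}{6899}$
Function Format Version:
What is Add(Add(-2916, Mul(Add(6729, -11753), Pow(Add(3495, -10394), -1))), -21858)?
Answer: Rational(-170910802, 6899) ≈ -24773.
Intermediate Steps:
Add(Add(-2916, Mul(Add(6729, -11753), Pow(Add(3495, -10394), -1))), -21858) = Add(Add(-2916, Mul(-5024, Pow(-6899, -1))), -21858) = Add(Add(-2916, Mul(-5024, Rational(-1, 6899))), -21858) = Add(Add(-2916, Rational(5024, 6899)), -21858) = Add(Rational(-20112460, 6899), -21858) = Rational(-170910802, 6899)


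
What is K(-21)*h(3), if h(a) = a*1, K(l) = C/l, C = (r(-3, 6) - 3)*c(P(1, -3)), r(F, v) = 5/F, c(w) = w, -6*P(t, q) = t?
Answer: -1/9 ≈ -0.11111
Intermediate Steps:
P(t, q) = -t/6
C = 7/9 (C = (5/(-3) - 3)*(-1/6*1) = (5*(-1/3) - 3)*(-1/6) = (-5/3 - 3)*(-1/6) = -14/3*(-1/6) = 7/9 ≈ 0.77778)
K(l) = 7/(9*l)
h(a) = a
K(-21)*h(3) = ((7/9)/(-21))*3 = ((7/9)*(-1/21))*3 = -1/27*3 = -1/9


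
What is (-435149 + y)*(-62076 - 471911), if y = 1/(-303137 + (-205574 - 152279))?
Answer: 153590220252086357/660990 ≈ 2.3236e+11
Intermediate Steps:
y = -1/660990 (y = 1/(-303137 - 357853) = 1/(-660990) = -1/660990 ≈ -1.5129e-6)
(-435149 + y)*(-62076 - 471911) = (-435149 - 1/660990)*(-62076 - 471911) = -287629137511/660990*(-533987) = 153590220252086357/660990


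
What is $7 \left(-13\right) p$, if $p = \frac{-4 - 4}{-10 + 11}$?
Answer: $728$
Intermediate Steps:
$p = -8$ ($p = - \frac{8}{1} = \left(-8\right) 1 = -8$)
$7 \left(-13\right) p = 7 \left(-13\right) \left(-8\right) = \left(-91\right) \left(-8\right) = 728$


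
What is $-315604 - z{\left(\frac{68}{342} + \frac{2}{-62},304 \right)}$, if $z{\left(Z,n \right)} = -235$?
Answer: $-315369$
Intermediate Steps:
$-315604 - z{\left(\frac{68}{342} + \frac{2}{-62},304 \right)} = -315604 - -235 = -315604 + 235 = -315369$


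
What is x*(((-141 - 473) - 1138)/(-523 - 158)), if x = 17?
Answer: 9928/227 ≈ 43.736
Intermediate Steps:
x*(((-141 - 473) - 1138)/(-523 - 158)) = 17*(((-141 - 473) - 1138)/(-523 - 158)) = 17*((-614 - 1138)/(-681)) = 17*(-1752*(-1/681)) = 17*(584/227) = 9928/227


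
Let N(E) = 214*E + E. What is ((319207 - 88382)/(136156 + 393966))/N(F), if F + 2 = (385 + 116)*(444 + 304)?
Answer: 46165/8542427257516 ≈ 5.4042e-9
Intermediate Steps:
F = 374746 (F = -2 + (385 + 116)*(444 + 304) = -2 + 501*748 = -2 + 374748 = 374746)
N(E) = 215*E
((319207 - 88382)/(136156 + 393966))/N(F) = ((319207 - 88382)/(136156 + 393966))/((215*374746)) = (230825/530122)/80570390 = (230825*(1/530122))*(1/80570390) = (230825/530122)*(1/80570390) = 46165/8542427257516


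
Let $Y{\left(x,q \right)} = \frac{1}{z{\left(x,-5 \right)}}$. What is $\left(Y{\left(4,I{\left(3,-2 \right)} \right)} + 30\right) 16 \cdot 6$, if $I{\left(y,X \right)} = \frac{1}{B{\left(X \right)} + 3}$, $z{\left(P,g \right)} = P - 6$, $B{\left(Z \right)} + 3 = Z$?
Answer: $2832$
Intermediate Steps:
$B{\left(Z \right)} = -3 + Z$
$z{\left(P,g \right)} = -6 + P$ ($z{\left(P,g \right)} = P - 6 = -6 + P$)
$I{\left(y,X \right)} = \frac{1}{X}$ ($I{\left(y,X \right)} = \frac{1}{\left(-3 + X\right) + 3} = \frac{1}{X}$)
$Y{\left(x,q \right)} = \frac{1}{-6 + x}$
$\left(Y{\left(4,I{\left(3,-2 \right)} \right)} + 30\right) 16 \cdot 6 = \left(\frac{1}{-6 + 4} + 30\right) 16 \cdot 6 = \left(\frac{1}{-2} + 30\right) 96 = \left(- \frac{1}{2} + 30\right) 96 = \frac{59}{2} \cdot 96 = 2832$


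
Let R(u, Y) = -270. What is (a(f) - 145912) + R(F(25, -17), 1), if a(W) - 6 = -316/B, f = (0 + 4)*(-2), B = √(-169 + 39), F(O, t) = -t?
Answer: -146176 + 158*I*√130/65 ≈ -1.4618e+5 + 27.715*I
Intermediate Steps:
B = I*√130 (B = √(-130) = I*√130 ≈ 11.402*I)
f = -8 (f = 4*(-2) = -8)
a(W) = 6 + 158*I*√130/65 (a(W) = 6 - 316*(-I*√130/130) = 6 - (-158)*I*√130/65 = 6 + 158*I*√130/65)
(a(f) - 145912) + R(F(25, -17), 1) = ((6 + 158*I*√130/65) - 145912) - 270 = (-145906 + 158*I*√130/65) - 270 = -146176 + 158*I*√130/65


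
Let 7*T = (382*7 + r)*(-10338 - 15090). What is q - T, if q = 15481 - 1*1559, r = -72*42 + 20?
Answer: -8293786/7 ≈ -1.1848e+6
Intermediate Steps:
r = -3004 (r = -3024 + 20 = -3004)
q = 13922 (q = 15481 - 1559 = 13922)
T = 8391240/7 (T = ((382*7 - 3004)*(-10338 - 15090))/7 = ((2674 - 3004)*(-25428))/7 = (-330*(-25428))/7 = (⅐)*8391240 = 8391240/7 ≈ 1.1987e+6)
q - T = 13922 - 1*8391240/7 = 13922 - 8391240/7 = -8293786/7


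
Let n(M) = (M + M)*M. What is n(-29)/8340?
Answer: 841/4170 ≈ 0.20168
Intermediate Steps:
n(M) = 2*M**2 (n(M) = (2*M)*M = 2*M**2)
n(-29)/8340 = (2*(-29)**2)/8340 = (2*841)*(1/8340) = 1682*(1/8340) = 841/4170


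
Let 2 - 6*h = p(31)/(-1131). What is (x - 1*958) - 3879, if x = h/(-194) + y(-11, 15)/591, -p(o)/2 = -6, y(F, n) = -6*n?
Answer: -209083844129/43224558 ≈ -4837.2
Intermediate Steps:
p(o) = 12 (p(o) = -2*(-6) = 12)
h = 379/1131 (h = ⅓ - 2/(-1131) = ⅓ - 2*(-1)/1131 = ⅓ - ⅙*(-4/377) = ⅓ + 2/1131 = 379/1131 ≈ 0.33510)
x = -6657083/43224558 (x = (379/1131)/(-194) - 6*15/591 = (379/1131)*(-1/194) - 90*1/591 = -379/219414 - 30/197 = -6657083/43224558 ≈ -0.15401)
(x - 1*958) - 3879 = (-6657083/43224558 - 1*958) - 3879 = (-6657083/43224558 - 958) - 3879 = -41415783647/43224558 - 3879 = -209083844129/43224558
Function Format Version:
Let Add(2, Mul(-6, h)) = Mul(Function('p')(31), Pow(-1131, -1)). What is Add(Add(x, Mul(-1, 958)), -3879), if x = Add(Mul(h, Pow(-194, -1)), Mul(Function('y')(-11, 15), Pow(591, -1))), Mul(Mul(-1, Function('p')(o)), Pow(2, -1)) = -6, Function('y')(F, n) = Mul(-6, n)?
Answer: Rational(-209083844129, 43224558) ≈ -4837.2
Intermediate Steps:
Function('p')(o) = 12 (Function('p')(o) = Mul(-2, -6) = 12)
h = Rational(379, 1131) (h = Add(Rational(1, 3), Mul(Rational(-1, 6), Mul(12, Pow(-1131, -1)))) = Add(Rational(1, 3), Mul(Rational(-1, 6), Mul(12, Rational(-1, 1131)))) = Add(Rational(1, 3), Mul(Rational(-1, 6), Rational(-4, 377))) = Add(Rational(1, 3), Rational(2, 1131)) = Rational(379, 1131) ≈ 0.33510)
x = Rational(-6657083, 43224558) (x = Add(Mul(Rational(379, 1131), Pow(-194, -1)), Mul(Mul(-6, 15), Pow(591, -1))) = Add(Mul(Rational(379, 1131), Rational(-1, 194)), Mul(-90, Rational(1, 591))) = Add(Rational(-379, 219414), Rational(-30, 197)) = Rational(-6657083, 43224558) ≈ -0.15401)
Add(Add(x, Mul(-1, 958)), -3879) = Add(Add(Rational(-6657083, 43224558), Mul(-1, 958)), -3879) = Add(Add(Rational(-6657083, 43224558), -958), -3879) = Add(Rational(-41415783647, 43224558), -3879) = Rational(-209083844129, 43224558)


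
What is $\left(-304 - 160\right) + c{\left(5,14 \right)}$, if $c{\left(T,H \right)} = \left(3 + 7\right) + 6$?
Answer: $-448$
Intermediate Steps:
$c{\left(T,H \right)} = 16$ ($c{\left(T,H \right)} = 10 + 6 = 16$)
$\left(-304 - 160\right) + c{\left(5,14 \right)} = \left(-304 - 160\right) + 16 = -464 + 16 = -448$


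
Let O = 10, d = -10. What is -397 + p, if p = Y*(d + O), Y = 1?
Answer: -397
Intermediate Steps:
p = 0 (p = 1*(-10 + 10) = 1*0 = 0)
-397 + p = -397 + 0 = -397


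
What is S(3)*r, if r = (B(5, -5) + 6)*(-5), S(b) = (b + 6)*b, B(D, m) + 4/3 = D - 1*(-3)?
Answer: -1710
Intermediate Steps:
B(D, m) = 5/3 + D (B(D, m) = -4/3 + (D - 1*(-3)) = -4/3 + (D + 3) = -4/3 + (3 + D) = 5/3 + D)
S(b) = b*(6 + b) (S(b) = (6 + b)*b = b*(6 + b))
r = -190/3 (r = ((5/3 + 5) + 6)*(-5) = (20/3 + 6)*(-5) = (38/3)*(-5) = -190/3 ≈ -63.333)
S(3)*r = (3*(6 + 3))*(-190/3) = (3*9)*(-190/3) = 27*(-190/3) = -1710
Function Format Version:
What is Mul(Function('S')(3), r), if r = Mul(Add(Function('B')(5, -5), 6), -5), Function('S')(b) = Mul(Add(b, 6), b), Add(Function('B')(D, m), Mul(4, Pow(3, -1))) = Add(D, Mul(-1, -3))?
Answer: -1710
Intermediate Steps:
Function('B')(D, m) = Add(Rational(5, 3), D) (Function('B')(D, m) = Add(Rational(-4, 3), Add(D, Mul(-1, -3))) = Add(Rational(-4, 3), Add(D, 3)) = Add(Rational(-4, 3), Add(3, D)) = Add(Rational(5, 3), D))
Function('S')(b) = Mul(b, Add(6, b)) (Function('S')(b) = Mul(Add(6, b), b) = Mul(b, Add(6, b)))
r = Rational(-190, 3) (r = Mul(Add(Add(Rational(5, 3), 5), 6), -5) = Mul(Add(Rational(20, 3), 6), -5) = Mul(Rational(38, 3), -5) = Rational(-190, 3) ≈ -63.333)
Mul(Function('S')(3), r) = Mul(Mul(3, Add(6, 3)), Rational(-190, 3)) = Mul(Mul(3, 9), Rational(-190, 3)) = Mul(27, Rational(-190, 3)) = -1710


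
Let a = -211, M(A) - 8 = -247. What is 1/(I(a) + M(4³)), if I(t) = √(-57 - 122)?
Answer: -239/57300 - I*√179/57300 ≈ -0.004171 - 0.00023349*I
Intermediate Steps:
M(A) = -239 (M(A) = 8 - 247 = -239)
I(t) = I*√179 (I(t) = √(-179) = I*√179)
1/(I(a) + M(4³)) = 1/(I*√179 - 239) = 1/(-239 + I*√179)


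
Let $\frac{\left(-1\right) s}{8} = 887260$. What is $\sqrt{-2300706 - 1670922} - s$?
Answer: $7098080 + 6 i \sqrt{110323} \approx 7.0981 \cdot 10^{6} + 1992.9 i$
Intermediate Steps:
$s = -7098080$ ($s = \left(-8\right) 887260 = -7098080$)
$\sqrt{-2300706 - 1670922} - s = \sqrt{-2300706 - 1670922} - -7098080 = \sqrt{-3971628} + 7098080 = 6 i \sqrt{110323} + 7098080 = 7098080 + 6 i \sqrt{110323}$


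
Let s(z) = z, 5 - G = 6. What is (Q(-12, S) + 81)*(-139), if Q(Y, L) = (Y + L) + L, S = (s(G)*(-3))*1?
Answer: -10425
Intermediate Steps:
G = -1 (G = 5 - 1*6 = 5 - 6 = -1)
S = 3 (S = -1*(-3)*1 = 3*1 = 3)
Q(Y, L) = Y + 2*L (Q(Y, L) = (L + Y) + L = Y + 2*L)
(Q(-12, S) + 81)*(-139) = ((-12 + 2*3) + 81)*(-139) = ((-12 + 6) + 81)*(-139) = (-6 + 81)*(-139) = 75*(-139) = -10425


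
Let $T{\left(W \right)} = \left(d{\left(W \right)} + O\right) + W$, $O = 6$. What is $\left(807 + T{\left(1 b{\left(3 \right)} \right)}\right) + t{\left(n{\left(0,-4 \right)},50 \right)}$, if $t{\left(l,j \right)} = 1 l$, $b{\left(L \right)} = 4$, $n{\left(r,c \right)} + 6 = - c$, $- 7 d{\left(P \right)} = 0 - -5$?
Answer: $\frac{5700}{7} \approx 814.29$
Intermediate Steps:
$d{\left(P \right)} = - \frac{5}{7}$ ($d{\left(P \right)} = - \frac{0 - -5}{7} = - \frac{0 + 5}{7} = \left(- \frac{1}{7}\right) 5 = - \frac{5}{7}$)
$n{\left(r,c \right)} = -6 - c$
$t{\left(l,j \right)} = l$
$T{\left(W \right)} = \frac{37}{7} + W$ ($T{\left(W \right)} = \left(- \frac{5}{7} + 6\right) + W = \frac{37}{7} + W$)
$\left(807 + T{\left(1 b{\left(3 \right)} \right)}\right) + t{\left(n{\left(0,-4 \right)},50 \right)} = \left(807 + \left(\frac{37}{7} + 1 \cdot 4\right)\right) - 2 = \left(807 + \left(\frac{37}{7} + 4\right)\right) + \left(-6 + 4\right) = \left(807 + \frac{65}{7}\right) - 2 = \frac{5714}{7} - 2 = \frac{5700}{7}$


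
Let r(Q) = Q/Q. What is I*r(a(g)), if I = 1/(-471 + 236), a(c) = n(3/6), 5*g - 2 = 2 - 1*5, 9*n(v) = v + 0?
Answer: -1/235 ≈ -0.0042553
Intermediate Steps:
n(v) = v/9 (n(v) = (v + 0)/9 = v/9)
g = -⅕ (g = ⅖ + (2 - 1*5)/5 = ⅖ + (2 - 5)/5 = ⅖ + (⅕)*(-3) = ⅖ - ⅗ = -⅕ ≈ -0.20000)
a(c) = 1/18 (a(c) = (3/6)/9 = (3*(⅙))/9 = (⅑)*(½) = 1/18)
r(Q) = 1
I = -1/235 (I = 1/(-235) = -1/235 ≈ -0.0042553)
I*r(a(g)) = -1/235*1 = -1/235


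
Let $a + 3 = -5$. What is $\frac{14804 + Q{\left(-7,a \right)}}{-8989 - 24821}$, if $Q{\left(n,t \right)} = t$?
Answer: $- \frac{2466}{5635} \approx -0.43762$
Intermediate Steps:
$a = -8$ ($a = -3 - 5 = -8$)
$\frac{14804 + Q{\left(-7,a \right)}}{-8989 - 24821} = \frac{14804 - 8}{-8989 - 24821} = \frac{14796}{-33810} = 14796 \left(- \frac{1}{33810}\right) = - \frac{2466}{5635}$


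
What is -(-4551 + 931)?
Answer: 3620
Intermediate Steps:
-(-4551 + 931) = -1*(-3620) = 3620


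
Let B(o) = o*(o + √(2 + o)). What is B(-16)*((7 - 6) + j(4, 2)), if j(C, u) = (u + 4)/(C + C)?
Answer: 448 - 28*I*√14 ≈ 448.0 - 104.77*I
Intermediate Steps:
j(C, u) = (4 + u)/(2*C) (j(C, u) = (4 + u)/((2*C)) = (4 + u)*(1/(2*C)) = (4 + u)/(2*C))
B(-16)*((7 - 6) + j(4, 2)) = (-16*(-16 + √(2 - 16)))*((7 - 6) + (½)*(4 + 2)/4) = (-16*(-16 + √(-14)))*(1 + (½)*(¼)*6) = (-16*(-16 + I*√14))*(1 + ¾) = (256 - 16*I*√14)*(7/4) = 448 - 28*I*√14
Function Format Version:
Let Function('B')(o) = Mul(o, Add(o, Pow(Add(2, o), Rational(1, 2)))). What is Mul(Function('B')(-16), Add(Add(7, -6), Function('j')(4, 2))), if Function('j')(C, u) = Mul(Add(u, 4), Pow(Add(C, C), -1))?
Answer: Add(448, Mul(-28, I, Pow(14, Rational(1, 2)))) ≈ Add(448.00, Mul(-104.77, I))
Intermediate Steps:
Function('j')(C, u) = Mul(Rational(1, 2), Pow(C, -1), Add(4, u)) (Function('j')(C, u) = Mul(Add(4, u), Pow(Mul(2, C), -1)) = Mul(Add(4, u), Mul(Rational(1, 2), Pow(C, -1))) = Mul(Rational(1, 2), Pow(C, -1), Add(4, u)))
Mul(Function('B')(-16), Add(Add(7, -6), Function('j')(4, 2))) = Mul(Mul(-16, Add(-16, Pow(Add(2, -16), Rational(1, 2)))), Add(Add(7, -6), Mul(Rational(1, 2), Pow(4, -1), Add(4, 2)))) = Mul(Mul(-16, Add(-16, Pow(-14, Rational(1, 2)))), Add(1, Mul(Rational(1, 2), Rational(1, 4), 6))) = Mul(Mul(-16, Add(-16, Mul(I, Pow(14, Rational(1, 2))))), Add(1, Rational(3, 4))) = Mul(Add(256, Mul(-16, I, Pow(14, Rational(1, 2)))), Rational(7, 4)) = Add(448, Mul(-28, I, Pow(14, Rational(1, 2))))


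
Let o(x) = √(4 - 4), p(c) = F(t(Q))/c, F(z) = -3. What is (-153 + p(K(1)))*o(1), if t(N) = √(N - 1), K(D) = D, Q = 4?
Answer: 0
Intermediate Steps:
t(N) = √(-1 + N)
p(c) = -3/c
o(x) = 0 (o(x) = √0 = 0)
(-153 + p(K(1)))*o(1) = (-153 - 3/1)*0 = (-153 - 3*1)*0 = (-153 - 3)*0 = -156*0 = 0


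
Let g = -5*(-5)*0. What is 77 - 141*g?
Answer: 77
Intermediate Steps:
g = 0 (g = 25*0 = 0)
77 - 141*g = 77 - 141*0 = 77 + 0 = 77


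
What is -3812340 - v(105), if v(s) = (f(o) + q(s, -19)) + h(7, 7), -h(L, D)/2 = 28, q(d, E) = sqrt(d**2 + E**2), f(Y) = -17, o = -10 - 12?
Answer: -3812267 - sqrt(11386) ≈ -3.8124e+6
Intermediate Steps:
o = -22
q(d, E) = sqrt(E**2 + d**2)
h(L, D) = -56 (h(L, D) = -2*28 = -56)
v(s) = -73 + sqrt(361 + s**2) (v(s) = (-17 + sqrt((-19)**2 + s**2)) - 56 = (-17 + sqrt(361 + s**2)) - 56 = -73 + sqrt(361 + s**2))
-3812340 - v(105) = -3812340 - (-73 + sqrt(361 + 105**2)) = -3812340 - (-73 + sqrt(361 + 11025)) = -3812340 - (-73 + sqrt(11386)) = -3812340 + (73 - sqrt(11386)) = -3812267 - sqrt(11386)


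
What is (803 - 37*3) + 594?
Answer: 1286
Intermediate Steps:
(803 - 37*3) + 594 = (803 - 111) + 594 = 692 + 594 = 1286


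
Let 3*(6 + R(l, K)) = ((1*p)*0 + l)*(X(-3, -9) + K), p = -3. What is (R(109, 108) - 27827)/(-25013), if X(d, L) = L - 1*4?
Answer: 73144/75039 ≈ 0.97475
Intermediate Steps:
X(d, L) = -4 + L (X(d, L) = L - 4 = -4 + L)
R(l, K) = -6 + l*(-13 + K)/3 (R(l, K) = -6 + (((1*(-3))*0 + l)*((-4 - 9) + K))/3 = -6 + ((-3*0 + l)*(-13 + K))/3 = -6 + ((0 + l)*(-13 + K))/3 = -6 + (l*(-13 + K))/3 = -6 + l*(-13 + K)/3)
(R(109, 108) - 27827)/(-25013) = ((-6 - 13/3*109 + (1/3)*108*109) - 27827)/(-25013) = ((-6 - 1417/3 + 3924) - 27827)*(-1/25013) = (10337/3 - 27827)*(-1/25013) = -73144/3*(-1/25013) = 73144/75039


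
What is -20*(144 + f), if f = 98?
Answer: -4840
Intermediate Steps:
-20*(144 + f) = -20*(144 + 98) = -20*242 = -4840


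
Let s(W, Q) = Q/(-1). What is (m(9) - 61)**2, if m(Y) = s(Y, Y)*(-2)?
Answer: 1849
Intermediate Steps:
s(W, Q) = -Q (s(W, Q) = Q*(-1) = -Q)
m(Y) = 2*Y (m(Y) = -Y*(-2) = 2*Y)
(m(9) - 61)**2 = (2*9 - 61)**2 = (18 - 61)**2 = (-43)**2 = 1849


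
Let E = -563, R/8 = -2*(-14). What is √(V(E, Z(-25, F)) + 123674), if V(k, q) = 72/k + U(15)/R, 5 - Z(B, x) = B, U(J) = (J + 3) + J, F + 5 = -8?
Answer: √122933803715198/31528 ≈ 351.67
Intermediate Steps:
F = -13 (F = -5 - 8 = -13)
U(J) = 3 + 2*J (U(J) = (3 + J) + J = 3 + 2*J)
R = 224 (R = 8*(-2*(-14)) = 8*28 = 224)
Z(B, x) = 5 - B
V(k, q) = 33/224 + 72/k (V(k, q) = 72/k + (3 + 2*15)/224 = 72/k + (3 + 30)*(1/224) = 72/k + 33*(1/224) = 72/k + 33/224 = 33/224 + 72/k)
√(V(E, Z(-25, F)) + 123674) = √((33/224 + 72/(-563)) + 123674) = √((33/224 + 72*(-1/563)) + 123674) = √((33/224 - 72/563) + 123674) = √(2451/126112 + 123674) = √(15596777939/126112) = √122933803715198/31528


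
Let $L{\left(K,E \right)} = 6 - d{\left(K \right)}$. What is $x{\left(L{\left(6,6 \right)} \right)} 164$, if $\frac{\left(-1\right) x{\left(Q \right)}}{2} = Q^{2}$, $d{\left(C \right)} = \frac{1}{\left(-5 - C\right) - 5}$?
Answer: $- \frac{385769}{32} \approx -12055.0$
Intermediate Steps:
$d{\left(C \right)} = \frac{1}{-10 - C}$
$L{\left(K,E \right)} = 6 + \frac{1}{10 + K}$ ($L{\left(K,E \right)} = 6 - - \frac{1}{10 + K} = 6 + \frac{1}{10 + K}$)
$x{\left(Q \right)} = - 2 Q^{2}$
$x{\left(L{\left(6,6 \right)} \right)} 164 = - 2 \left(\frac{61 + 6 \cdot 6}{10 + 6}\right)^{2} \cdot 164 = - 2 \left(\frac{61 + 36}{16}\right)^{2} \cdot 164 = - 2 \left(\frac{1}{16} \cdot 97\right)^{2} \cdot 164 = - 2 \left(\frac{97}{16}\right)^{2} \cdot 164 = \left(-2\right) \frac{9409}{256} \cdot 164 = \left(- \frac{9409}{128}\right) 164 = - \frac{385769}{32}$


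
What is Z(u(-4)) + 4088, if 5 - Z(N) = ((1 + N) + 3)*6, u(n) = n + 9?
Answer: 4039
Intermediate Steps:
u(n) = 9 + n
Z(N) = -19 - 6*N (Z(N) = 5 - ((1 + N) + 3)*6 = 5 - (4 + N)*6 = 5 - (24 + 6*N) = 5 + (-24 - 6*N) = -19 - 6*N)
Z(u(-4)) + 4088 = (-19 - 6*(9 - 4)) + 4088 = (-19 - 6*5) + 4088 = (-19 - 30) + 4088 = -49 + 4088 = 4039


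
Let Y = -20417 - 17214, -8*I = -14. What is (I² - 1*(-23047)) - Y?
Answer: 970897/16 ≈ 60681.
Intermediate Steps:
I = 7/4 (I = -⅛*(-14) = 7/4 ≈ 1.7500)
Y = -37631
(I² - 1*(-23047)) - Y = ((7/4)² - 1*(-23047)) - 1*(-37631) = (49/16 + 23047) + 37631 = 368801/16 + 37631 = 970897/16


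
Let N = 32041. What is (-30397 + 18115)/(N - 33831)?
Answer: 6141/895 ≈ 6.8615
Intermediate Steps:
(-30397 + 18115)/(N - 33831) = (-30397 + 18115)/(32041 - 33831) = -12282/(-1790) = -12282*(-1/1790) = 6141/895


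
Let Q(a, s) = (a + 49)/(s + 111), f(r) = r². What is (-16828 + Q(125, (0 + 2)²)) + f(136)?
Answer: 191994/115 ≈ 1669.5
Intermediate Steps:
Q(a, s) = (49 + a)/(111 + s)
(-16828 + Q(125, (0 + 2)²)) + f(136) = (-16828 + (49 + 125)/(111 + (0 + 2)²)) + 136² = (-16828 + 174/(111 + 2²)) + 18496 = (-16828 + 174/(111 + 4)) + 18496 = (-16828 + 174/115) + 18496 = -1935046/115 + 18496 = 191994/115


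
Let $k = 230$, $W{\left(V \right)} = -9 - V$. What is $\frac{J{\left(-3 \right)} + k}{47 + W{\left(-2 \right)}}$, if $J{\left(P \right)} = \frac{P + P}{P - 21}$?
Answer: $\frac{921}{160} \approx 5.7562$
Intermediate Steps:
$J{\left(P \right)} = \frac{2 P}{-21 + P}$
$\frac{J{\left(-3 \right)} + k}{47 + W{\left(-2 \right)}} = \frac{2 \left(-3\right) \frac{1}{-21 - 3} + 230}{47 - 7} = \frac{2 \left(-3\right) \frac{1}{-24} + 230}{47 + \left(-9 + 2\right)} = \frac{2 \left(-3\right) \left(- \frac{1}{24}\right) + 230}{47 - 7} = \frac{\frac{1}{4} + 230}{40} = \frac{921}{4} \cdot \frac{1}{40} = \frac{921}{160}$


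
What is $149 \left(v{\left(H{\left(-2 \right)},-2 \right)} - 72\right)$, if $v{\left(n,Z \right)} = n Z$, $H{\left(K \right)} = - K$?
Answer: $-11324$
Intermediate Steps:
$v{\left(n,Z \right)} = Z n$
$149 \left(v{\left(H{\left(-2 \right)},-2 \right)} - 72\right) = 149 \left(- 2 \left(\left(-1\right) \left(-2\right)\right) - 72\right) = 149 \left(\left(-2\right) 2 - 72\right) = 149 \left(-4 - 72\right) = 149 \left(-76\right) = -11324$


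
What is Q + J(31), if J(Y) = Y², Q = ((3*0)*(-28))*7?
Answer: 961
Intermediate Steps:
Q = 0 (Q = (0*(-28))*7 = 0*7 = 0)
Q + J(31) = 0 + 31² = 0 + 961 = 961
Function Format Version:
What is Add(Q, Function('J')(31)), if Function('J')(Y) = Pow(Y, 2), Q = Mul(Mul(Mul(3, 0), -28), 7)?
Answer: 961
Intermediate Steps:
Q = 0 (Q = Mul(Mul(0, -28), 7) = Mul(0, 7) = 0)
Add(Q, Function('J')(31)) = Add(0, Pow(31, 2)) = Add(0, 961) = 961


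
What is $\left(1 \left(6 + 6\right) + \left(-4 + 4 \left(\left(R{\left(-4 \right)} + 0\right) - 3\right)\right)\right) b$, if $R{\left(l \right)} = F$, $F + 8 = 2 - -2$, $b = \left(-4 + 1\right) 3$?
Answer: $180$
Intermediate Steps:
$b = -9$ ($b = \left(-3\right) 3 = -9$)
$F = -4$ ($F = -8 + \left(2 - -2\right) = -8 + \left(2 + 2\right) = -8 + 4 = -4$)
$R{\left(l \right)} = -4$
$\left(1 \left(6 + 6\right) + \left(-4 + 4 \left(\left(R{\left(-4 \right)} + 0\right) - 3\right)\right)\right) b = \left(1 \left(6 + 6\right) + \left(-4 + 4 \left(\left(-4 + 0\right) - 3\right)\right)\right) \left(-9\right) = \left(1 \cdot 12 + \left(-4 + 4 \left(-4 - 3\right)\right)\right) \left(-9\right) = \left(12 + \left(-4 + 4 \left(-7\right)\right)\right) \left(-9\right) = \left(12 - 32\right) \left(-9\right) = \left(-20\right) \left(-9\right) = 180$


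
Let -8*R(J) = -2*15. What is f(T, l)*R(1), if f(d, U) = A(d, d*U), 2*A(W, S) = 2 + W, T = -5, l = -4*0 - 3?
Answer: -45/8 ≈ -5.6250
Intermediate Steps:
l = -3 (l = 0 - 3 = -3)
A(W, S) = 1 + W/2 (A(W, S) = (2 + W)/2 = 1 + W/2)
f(d, U) = 1 + d/2
R(J) = 15/4 (R(J) = -(-1)*15/4 = -⅛*(-30) = 15/4)
f(T, l)*R(1) = (1 + (½)*(-5))*(15/4) = (1 - 5/2)*(15/4) = -3/2*15/4 = -45/8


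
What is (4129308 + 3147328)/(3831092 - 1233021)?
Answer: 7276636/2598071 ≈ 2.8008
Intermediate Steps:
(4129308 + 3147328)/(3831092 - 1233021) = 7276636/2598071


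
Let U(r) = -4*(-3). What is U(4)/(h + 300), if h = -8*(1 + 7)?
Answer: 3/59 ≈ 0.050847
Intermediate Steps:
h = -64 (h = -8*8 = -64)
U(r) = 12
U(4)/(h + 300) = 12/(-64 + 300) = 12/236 = (1/236)*12 = 3/59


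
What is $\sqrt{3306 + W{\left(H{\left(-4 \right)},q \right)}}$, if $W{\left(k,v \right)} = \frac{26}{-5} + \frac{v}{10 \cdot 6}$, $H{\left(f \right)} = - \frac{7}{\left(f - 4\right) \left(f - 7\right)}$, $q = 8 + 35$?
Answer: $\frac{\sqrt{2971365}}{30} \approx 57.459$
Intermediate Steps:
$q = 43$
$H{\left(f \right)} = - \frac{7}{\left(-7 + f\right) \left(-4 + f\right)}$ ($H{\left(f \right)} = - \frac{7}{\left(-4 + f\right) \left(-7 + f\right)} = - \frac{7}{\left(-7 + f\right) \left(-4 + f\right)}$)
$W{\left(k,v \right)} = - \frac{26}{5} + \frac{v}{60}$ ($W{\left(k,v \right)} = 26 \left(- \frac{1}{5}\right) + \frac{v}{60} = - \frac{26}{5} + v \frac{1}{60} = - \frac{26}{5} + \frac{v}{60}$)
$\sqrt{3306 + W{\left(H{\left(-4 \right)},q \right)}} = \sqrt{3306 + \left(- \frac{26}{5} + \frac{1}{60} \cdot 43\right)} = \sqrt{3306 + \left(- \frac{26}{5} + \frac{43}{60}\right)} = \sqrt{3306 - \frac{269}{60}} = \sqrt{\frac{198091}{60}} = \frac{\sqrt{2971365}}{30}$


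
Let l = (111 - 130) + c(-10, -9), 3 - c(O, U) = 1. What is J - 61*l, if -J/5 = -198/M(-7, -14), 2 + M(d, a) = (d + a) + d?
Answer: 1004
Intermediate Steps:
M(d, a) = -2 + a + 2*d (M(d, a) = -2 + ((d + a) + d) = -2 + ((a + d) + d) = -2 + (a + 2*d) = -2 + a + 2*d)
c(O, U) = 2 (c(O, U) = 3 - 1*1 = 3 - 1 = 2)
l = -17 (l = (111 - 130) + 2 = -19 + 2 = -17)
J = -33 (J = -(-990)/(-2 - 14 + 2*(-7)) = -(-990)/(-2 - 14 - 14) = -(-990)/(-30) = -(-990)*(-1)/30 = -5*33/5 = -33)
J - 61*l = -33 - 61*(-17) = -33 + 1037 = 1004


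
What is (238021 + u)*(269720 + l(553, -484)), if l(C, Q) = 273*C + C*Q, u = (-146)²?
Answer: 39688156469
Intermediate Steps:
u = 21316
(238021 + u)*(269720 + l(553, -484)) = (238021 + 21316)*(269720 + 553*(273 - 484)) = 259337*(269720 + 553*(-211)) = 259337*(269720 - 116683) = 259337*153037 = 39688156469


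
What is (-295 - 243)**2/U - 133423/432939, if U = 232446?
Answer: 5238775181/5590829933 ≈ 0.93703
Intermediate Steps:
(-295 - 243)**2/U - 133423/432939 = (-295 - 243)**2/232446 - 133423/432939 = (-538)**2*(1/232446) - 133423*1/432939 = 289444*(1/232446) - 133423/432939 = 144722/116223 - 133423/432939 = 5238775181/5590829933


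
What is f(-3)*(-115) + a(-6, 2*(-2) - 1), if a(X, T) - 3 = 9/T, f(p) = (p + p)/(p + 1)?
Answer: -1719/5 ≈ -343.80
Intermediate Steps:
f(p) = 2*p/(1 + p) (f(p) = (2*p)/(1 + p) = 2*p/(1 + p))
a(X, T) = 3 + 9/T
f(-3)*(-115) + a(-6, 2*(-2) - 1) = (2*(-3)/(1 - 3))*(-115) + (3 + 9/(2*(-2) - 1)) = (2*(-3)/(-2))*(-115) + (3 + 9/(-4 - 1)) = (2*(-3)*(-½))*(-115) + (3 + 9/(-5)) = 3*(-115) + (3 + 9*(-⅕)) = -345 + (3 - 9/5) = -345 + 6/5 = -1719/5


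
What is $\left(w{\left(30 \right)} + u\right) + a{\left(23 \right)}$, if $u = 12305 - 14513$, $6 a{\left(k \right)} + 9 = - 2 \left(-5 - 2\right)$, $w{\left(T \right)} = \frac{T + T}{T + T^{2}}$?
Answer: $- \frac{410521}{186} \approx -2207.1$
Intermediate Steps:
$w{\left(T \right)} = \frac{2 T}{T + T^{2}}$
$a{\left(k \right)} = \frac{5}{6}$ ($a{\left(k \right)} = - \frac{3}{2} + \frac{\left(-2\right) \left(-5 - 2\right)}{6} = - \frac{3}{2} + \frac{\left(-2\right) \left(-7\right)}{6} = - \frac{3}{2} + \frac{1}{6} \cdot 14 = - \frac{3}{2} + \frac{7}{3} = \frac{5}{6}$)
$u = -2208$ ($u = 12305 - 14513 = -2208$)
$\left(w{\left(30 \right)} + u\right) + a{\left(23 \right)} = \left(\frac{2}{1 + 30} - 2208\right) + \frac{5}{6} = \left(\frac{2}{31} - 2208\right) + \frac{5}{6} = - \frac{68446}{31} + \frac{5}{6} = - \frac{410521}{186}$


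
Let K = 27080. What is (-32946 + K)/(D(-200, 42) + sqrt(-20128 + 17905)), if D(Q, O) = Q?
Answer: 1173200/42223 + 17598*I*sqrt(247)/42223 ≈ 27.786 + 6.5503*I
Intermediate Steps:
(-32946 + K)/(D(-200, 42) + sqrt(-20128 + 17905)) = (-32946 + 27080)/(-200 + sqrt(-20128 + 17905)) = -5866/(-200 + sqrt(-2223)) = -5866/(-200 + 3*I*sqrt(247))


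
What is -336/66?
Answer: -56/11 ≈ -5.0909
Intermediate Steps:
-336/66 = (1/66)*(-336) = -56/11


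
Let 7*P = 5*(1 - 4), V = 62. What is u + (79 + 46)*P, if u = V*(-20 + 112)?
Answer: 38053/7 ≈ 5436.1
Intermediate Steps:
P = -15/7 (P = (5*(1 - 4))/7 = (5*(-3))/7 = (⅐)*(-15) = -15/7 ≈ -2.1429)
u = 5704 (u = 62*(-20 + 112) = 62*92 = 5704)
u + (79 + 46)*P = 5704 + (79 + 46)*(-15/7) = 5704 + 125*(-15/7) = 5704 - 1875/7 = 38053/7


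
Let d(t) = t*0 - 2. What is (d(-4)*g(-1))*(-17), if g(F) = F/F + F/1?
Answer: 0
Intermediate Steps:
d(t) = -2 (d(t) = 0 - 2 = -2)
g(F) = 1 + F (g(F) = 1 + F*1 = 1 + F)
(d(-4)*g(-1))*(-17) = -2*(1 - 1)*(-17) = -2*0*(-17) = 0*(-17) = 0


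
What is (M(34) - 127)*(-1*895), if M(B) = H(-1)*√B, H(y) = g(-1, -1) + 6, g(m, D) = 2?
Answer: 113665 - 7160*√34 ≈ 71915.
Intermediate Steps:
H(y) = 8 (H(y) = 2 + 6 = 8)
M(B) = 8*√B
(M(34) - 127)*(-1*895) = (8*√34 - 127)*(-1*895) = (-127 + 8*√34)*(-895) = 113665 - 7160*√34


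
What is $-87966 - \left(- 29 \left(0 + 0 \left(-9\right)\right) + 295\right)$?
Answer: $-88261$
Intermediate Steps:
$-87966 - \left(- 29 \left(0 + 0 \left(-9\right)\right) + 295\right) = -87966 - \left(- 29 \left(0 + 0\right) + 295\right) = -87966 - \left(\left(-29\right) 0 + 295\right) = -87966 - \left(0 + 295\right) = -87966 - 295 = -88261$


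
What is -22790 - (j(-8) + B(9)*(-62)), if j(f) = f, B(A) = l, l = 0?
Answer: -22782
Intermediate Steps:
B(A) = 0
-22790 - (j(-8) + B(9)*(-62)) = -22790 - (-8 + 0*(-62)) = -22790 - (-8 + 0) = -22790 - 1*(-8) = -22790 + 8 = -22782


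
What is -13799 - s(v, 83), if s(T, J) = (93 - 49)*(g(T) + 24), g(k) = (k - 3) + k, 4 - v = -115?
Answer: -25195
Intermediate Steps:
v = 119 (v = 4 - 1*(-115) = 4 + 115 = 119)
g(k) = -3 + 2*k (g(k) = (-3 + k) + k = -3 + 2*k)
s(T, J) = 924 + 88*T (s(T, J) = (93 - 49)*((-3 + 2*T) + 24) = 44*(21 + 2*T) = 924 + 88*T)
-13799 - s(v, 83) = -13799 - (924 + 88*119) = -13799 - (924 + 10472) = -13799 - 1*11396 = -13799 - 11396 = -25195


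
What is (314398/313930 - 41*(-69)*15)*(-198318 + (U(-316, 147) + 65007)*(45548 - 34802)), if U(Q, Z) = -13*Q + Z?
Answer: 4956366469220208516/156965 ≈ 3.1576e+13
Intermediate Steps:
U(Q, Z) = Z - 13*Q
(314398/313930 - 41*(-69)*15)*(-198318 + (U(-316, 147) + 65007)*(45548 - 34802)) = (314398/313930 - 41*(-69)*15)*(-198318 + ((147 - 13*(-316)) + 65007)*(45548 - 34802)) = (314398*(1/313930) + 2829*15)*(-198318 + ((147 + 4108) + 65007)*10746) = (157199/156965 + 42435)*(-198318 + (4255 + 65007)*10746) = 6660966974*(-198318 + 69262*10746)/156965 = 6660966974*(-198318 + 744289452)/156965 = (6660966974/156965)*744091134 = 4956366469220208516/156965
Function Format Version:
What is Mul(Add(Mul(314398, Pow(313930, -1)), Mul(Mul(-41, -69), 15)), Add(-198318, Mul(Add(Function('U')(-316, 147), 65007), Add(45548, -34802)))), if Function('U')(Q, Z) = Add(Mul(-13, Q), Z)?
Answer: Rational(4956366469220208516, 156965) ≈ 3.1576e+13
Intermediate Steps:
Function('U')(Q, Z) = Add(Z, Mul(-13, Q))
Mul(Add(Mul(314398, Pow(313930, -1)), Mul(Mul(-41, -69), 15)), Add(-198318, Mul(Add(Function('U')(-316, 147), 65007), Add(45548, -34802)))) = Mul(Add(Mul(314398, Pow(313930, -1)), Mul(Mul(-41, -69), 15)), Add(-198318, Mul(Add(Add(147, Mul(-13, -316)), 65007), Add(45548, -34802)))) = Mul(Add(Mul(314398, Rational(1, 313930)), Mul(2829, 15)), Add(-198318, Mul(Add(Add(147, 4108), 65007), 10746))) = Mul(Add(Rational(157199, 156965), 42435), Add(-198318, Mul(Add(4255, 65007), 10746))) = Mul(Rational(6660966974, 156965), Add(-198318, Mul(69262, 10746))) = Mul(Rational(6660966974, 156965), Add(-198318, 744289452)) = Mul(Rational(6660966974, 156965), 744091134) = Rational(4956366469220208516, 156965)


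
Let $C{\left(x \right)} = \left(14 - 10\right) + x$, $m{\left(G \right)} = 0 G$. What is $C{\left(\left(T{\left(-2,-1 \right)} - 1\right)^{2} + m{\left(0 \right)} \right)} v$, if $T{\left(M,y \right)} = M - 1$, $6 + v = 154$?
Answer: $2960$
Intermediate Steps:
$m{\left(G \right)} = 0$
$v = 148$ ($v = -6 + 154 = 148$)
$T{\left(M,y \right)} = -1 + M$ ($T{\left(M,y \right)} = M - 1 = -1 + M$)
$C{\left(x \right)} = 4 + x$
$C{\left(\left(T{\left(-2,-1 \right)} - 1\right)^{2} + m{\left(0 \right)} \right)} v = \left(4 + \left(\left(\left(-1 - 2\right) - 1\right)^{2} + 0\right)\right) 148 = \left(4 + \left(\left(-3 - 1\right)^{2} + 0\right)\right) 148 = \left(4 + \left(\left(-4\right)^{2} + 0\right)\right) 148 = \left(4 + \left(16 + 0\right)\right) 148 = \left(4 + 16\right) 148 = 20 \cdot 148 = 2960$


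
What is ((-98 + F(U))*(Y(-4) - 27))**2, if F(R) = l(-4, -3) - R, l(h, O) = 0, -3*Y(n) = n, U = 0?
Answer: 56942116/9 ≈ 6.3269e+6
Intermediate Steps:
Y(n) = -n/3
F(R) = -R (F(R) = 0 - R = -R)
((-98 + F(U))*(Y(-4) - 27))**2 = ((-98 - 1*0)*(-1/3*(-4) - 27))**2 = ((-98 + 0)*(4/3 - 27))**2 = (-98*(-77/3))**2 = (7546/3)**2 = 56942116/9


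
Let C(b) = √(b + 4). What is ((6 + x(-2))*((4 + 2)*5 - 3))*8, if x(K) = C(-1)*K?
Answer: 1296 - 432*√3 ≈ 547.75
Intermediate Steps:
C(b) = √(4 + b)
x(K) = K*√3 (x(K) = √(4 - 1)*K = √3*K = K*√3)
((6 + x(-2))*((4 + 2)*5 - 3))*8 = ((6 - 2*√3)*((4 + 2)*5 - 3))*8 = ((6 - 2*√3)*(6*5 - 3))*8 = ((6 - 2*√3)*(30 - 3))*8 = ((6 - 2*√3)*27)*8 = (162 - 54*√3)*8 = 1296 - 432*√3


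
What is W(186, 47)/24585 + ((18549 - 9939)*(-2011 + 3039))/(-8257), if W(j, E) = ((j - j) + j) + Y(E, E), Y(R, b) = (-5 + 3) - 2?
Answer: -217602299026/202998345 ≈ -1071.9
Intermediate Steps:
Y(R, b) = -4 (Y(R, b) = -2 - 2 = -4)
W(j, E) = -4 + j (W(j, E) = ((j - j) + j) - 4 = (0 + j) - 4 = j - 4 = -4 + j)
W(186, 47)/24585 + ((18549 - 9939)*(-2011 + 3039))/(-8257) = (-4 + 186)/24585 + ((18549 - 9939)*(-2011 + 3039))/(-8257) = 182*(1/24585) + (8610*1028)*(-1/8257) = 182/24585 + 8851080*(-1/8257) = 182/24585 - 8851080/8257 = -217602299026/202998345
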